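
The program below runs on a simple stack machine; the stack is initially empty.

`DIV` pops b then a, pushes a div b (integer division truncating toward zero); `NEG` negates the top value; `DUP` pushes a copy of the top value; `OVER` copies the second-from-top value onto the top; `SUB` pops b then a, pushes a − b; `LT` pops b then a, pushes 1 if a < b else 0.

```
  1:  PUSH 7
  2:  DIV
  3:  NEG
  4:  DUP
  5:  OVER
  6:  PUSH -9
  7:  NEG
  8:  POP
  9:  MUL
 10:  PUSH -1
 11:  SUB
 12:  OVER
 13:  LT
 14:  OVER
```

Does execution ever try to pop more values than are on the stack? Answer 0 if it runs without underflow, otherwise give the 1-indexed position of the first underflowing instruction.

2

PUSH 7 -> 7
DIV  — needs 2 operands, stack has 1 → underflow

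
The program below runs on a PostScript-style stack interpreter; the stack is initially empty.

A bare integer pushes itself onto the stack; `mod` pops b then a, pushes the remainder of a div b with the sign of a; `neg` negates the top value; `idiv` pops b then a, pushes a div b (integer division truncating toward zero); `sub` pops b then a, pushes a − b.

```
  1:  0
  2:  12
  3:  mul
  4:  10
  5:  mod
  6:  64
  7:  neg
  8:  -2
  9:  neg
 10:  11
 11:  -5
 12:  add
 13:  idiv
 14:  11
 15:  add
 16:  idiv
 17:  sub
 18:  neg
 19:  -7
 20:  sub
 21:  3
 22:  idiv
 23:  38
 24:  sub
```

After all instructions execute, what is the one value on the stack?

-38

0    : [0]
12   : [0, 12]
mul  : [0]
10   : [0, 10]
mod  : [0]
64   : [0, 64]
neg  : [0, -64]
-2   : [0, -64, -2]
neg  : [0, -64, 2]
11   : [0, -64, 2, 11]
-5   : [0, -64, 2, 11, -5]
add  : [0, -64, 2, 6]
idiv : [0, -64, 0]
11   : [0, -64, 0, 11]
add  : [0, -64, 11]
idiv : [0, -5]
sub  : [5]
neg  : [-5]
-7   : [-5, -7]
sub  : [2]
3    : [2, 3]
idiv : [0]
38   : [0, 38]
sub  : [-38]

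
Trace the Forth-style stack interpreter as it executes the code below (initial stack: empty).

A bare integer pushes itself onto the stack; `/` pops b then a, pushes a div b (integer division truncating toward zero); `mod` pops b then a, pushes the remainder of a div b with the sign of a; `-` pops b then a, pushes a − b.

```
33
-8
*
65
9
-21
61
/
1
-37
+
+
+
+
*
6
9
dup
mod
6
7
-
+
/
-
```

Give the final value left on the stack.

-10026

33  → 33
-8  → 33 -8
*   → -264
65  → -264 65
9   → -264 65 9
-21 → -264 65 9 -21
61  → -264 65 9 -21 61
/   → -264 65 9 0
1   → -264 65 9 0 1
-37 → -264 65 9 0 1 -37
+   → -264 65 9 0 -36
+   → -264 65 9 -36
+   → -264 65 -27
+   → -264 38
*   → -10032
6   → -10032 6
9   → -10032 6 9
dup → -10032 6 9 9
mod → -10032 6 0
6   → -10032 6 0 6
7   → -10032 6 0 6 7
-   → -10032 6 0 -1
+   → -10032 6 -1
/   → -10032 -6
-   → -10026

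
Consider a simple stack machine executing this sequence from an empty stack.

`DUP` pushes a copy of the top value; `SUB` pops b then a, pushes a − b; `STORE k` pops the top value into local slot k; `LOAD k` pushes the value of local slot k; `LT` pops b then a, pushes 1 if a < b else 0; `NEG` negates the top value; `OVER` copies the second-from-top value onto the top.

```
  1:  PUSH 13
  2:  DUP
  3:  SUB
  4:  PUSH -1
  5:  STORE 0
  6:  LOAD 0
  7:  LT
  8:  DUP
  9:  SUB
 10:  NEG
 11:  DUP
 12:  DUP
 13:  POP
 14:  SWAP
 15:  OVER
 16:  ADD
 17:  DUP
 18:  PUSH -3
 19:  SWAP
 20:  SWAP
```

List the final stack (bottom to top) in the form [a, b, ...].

PUSH 13 → 13
DUP     → 13 13
SUB     → 0
PUSH -1 → 0 -1
STORE 0 → 0
LOAD 0  → 0 -1
LT      → 0
DUP     → 0 0
SUB     → 0
NEG     → 0
DUP     → 0 0
DUP     → 0 0 0
POP     → 0 0
SWAP    → 0 0
OVER    → 0 0 0
ADD     → 0 0
DUP     → 0 0 0
PUSH -3 → 0 0 0 -3
SWAP    → 0 0 -3 0
SWAP    → 0 0 0 -3

[0, 0, 0, -3]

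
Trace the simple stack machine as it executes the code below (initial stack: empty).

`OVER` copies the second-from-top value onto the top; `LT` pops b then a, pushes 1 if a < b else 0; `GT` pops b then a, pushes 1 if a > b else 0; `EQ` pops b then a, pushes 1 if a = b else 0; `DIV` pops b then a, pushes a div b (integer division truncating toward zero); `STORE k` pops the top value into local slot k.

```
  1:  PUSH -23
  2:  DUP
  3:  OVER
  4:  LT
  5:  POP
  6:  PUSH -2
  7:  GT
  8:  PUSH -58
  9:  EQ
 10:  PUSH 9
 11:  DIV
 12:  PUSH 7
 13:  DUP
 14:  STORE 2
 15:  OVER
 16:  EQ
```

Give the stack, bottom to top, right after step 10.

[0, 9]

PUSH -23 -> [-23]
DUP      -> [-23, -23]
OVER     -> [-23, -23, -23]
LT       -> [-23, 0]
POP      -> [-23]
PUSH -2  -> [-23, -2]
GT       -> [0]
PUSH -58 -> [0, -58]
EQ       -> [0]
PUSH 9   -> [0, 9]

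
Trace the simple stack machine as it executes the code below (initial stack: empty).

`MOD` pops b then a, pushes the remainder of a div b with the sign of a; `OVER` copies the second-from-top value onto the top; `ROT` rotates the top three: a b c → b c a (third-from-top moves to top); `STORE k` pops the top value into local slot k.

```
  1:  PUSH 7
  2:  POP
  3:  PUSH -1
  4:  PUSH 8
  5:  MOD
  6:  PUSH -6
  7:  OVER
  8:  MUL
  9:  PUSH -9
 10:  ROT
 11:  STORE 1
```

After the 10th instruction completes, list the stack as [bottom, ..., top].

[6, -9, -1]

PUSH 7   7
POP      (empty)
PUSH -1  -1
PUSH 8   -1 8
MOD      -1
PUSH -6  -1 -6
OVER     -1 -6 -1
MUL      -1 6
PUSH -9  -1 6 -9
ROT      6 -9 -1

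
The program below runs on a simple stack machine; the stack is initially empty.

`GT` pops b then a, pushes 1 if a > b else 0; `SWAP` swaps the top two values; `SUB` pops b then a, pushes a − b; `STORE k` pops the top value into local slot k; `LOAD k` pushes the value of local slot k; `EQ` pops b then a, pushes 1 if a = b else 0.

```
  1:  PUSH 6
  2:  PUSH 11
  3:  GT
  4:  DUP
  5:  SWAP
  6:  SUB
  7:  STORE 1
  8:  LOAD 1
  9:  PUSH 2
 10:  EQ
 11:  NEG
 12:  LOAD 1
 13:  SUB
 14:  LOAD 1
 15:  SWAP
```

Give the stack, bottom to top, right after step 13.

[0]

PUSH 6  → 6
PUSH 11 → 6 11
GT      → 0
DUP     → 0 0
SWAP    → 0 0
SUB     → 0
STORE 1 → (empty)
LOAD 1  → 0
PUSH 2  → 0 2
EQ      → 0
NEG     → 0
LOAD 1  → 0 0
SUB     → 0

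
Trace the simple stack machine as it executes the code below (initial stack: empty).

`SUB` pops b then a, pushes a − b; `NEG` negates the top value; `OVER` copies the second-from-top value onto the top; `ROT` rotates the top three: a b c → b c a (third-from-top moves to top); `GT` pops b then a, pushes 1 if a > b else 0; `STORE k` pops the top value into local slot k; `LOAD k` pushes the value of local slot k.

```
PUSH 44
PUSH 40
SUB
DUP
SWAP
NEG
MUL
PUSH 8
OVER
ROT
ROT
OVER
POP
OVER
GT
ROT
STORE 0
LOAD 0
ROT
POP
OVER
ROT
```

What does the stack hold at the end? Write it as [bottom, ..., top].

[-16, 1, 1]

PUSH 44  [44]
PUSH 40  [44, 40]
SUB      [4]
DUP      [4, 4]
SWAP     [4, 4]
NEG      [4, -4]
MUL      [-16]
PUSH 8   [-16, 8]
OVER     [-16, 8, -16]
ROT      [8, -16, -16]
ROT      [-16, -16, 8]
OVER     [-16, -16, 8, -16]
POP      [-16, -16, 8]
OVER     [-16, -16, 8, -16]
GT       [-16, -16, 1]
ROT      [-16, 1, -16]
STORE 0  [-16, 1]
LOAD 0   [-16, 1, -16]
ROT      [1, -16, -16]
POP      [1, -16]
OVER     [1, -16, 1]
ROT      [-16, 1, 1]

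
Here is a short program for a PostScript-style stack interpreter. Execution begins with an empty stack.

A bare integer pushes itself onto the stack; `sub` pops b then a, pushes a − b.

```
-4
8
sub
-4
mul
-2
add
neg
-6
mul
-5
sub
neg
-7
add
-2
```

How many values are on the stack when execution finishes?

-4   [-4]
8    [-4, 8]
sub  [-12]
-4   [-12, -4]
mul  [48]
-2   [48, -2]
add  [46]
neg  [-46]
-6   [-46, -6]
mul  [276]
-5   [276, -5]
sub  [281]
neg  [-281]
-7   [-281, -7]
add  [-288]
-2   [-288, -2]

2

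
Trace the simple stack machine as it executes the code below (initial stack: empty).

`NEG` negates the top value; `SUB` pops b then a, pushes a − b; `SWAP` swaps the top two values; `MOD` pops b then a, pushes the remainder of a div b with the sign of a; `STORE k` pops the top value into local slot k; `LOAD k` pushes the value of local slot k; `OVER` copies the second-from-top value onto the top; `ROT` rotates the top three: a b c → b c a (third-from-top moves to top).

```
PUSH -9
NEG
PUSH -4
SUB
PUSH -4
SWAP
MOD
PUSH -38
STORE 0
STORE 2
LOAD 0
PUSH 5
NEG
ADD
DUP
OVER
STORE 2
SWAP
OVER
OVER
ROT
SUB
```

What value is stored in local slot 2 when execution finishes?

-43

PUSH -9  → [-9]
NEG      → [9]
PUSH -4  → [9, -4]
SUB      → [13]
PUSH -4  → [13, -4]
SWAP     → [-4, 13]
MOD      → [-4]
PUSH -38 → [-4, -38]
STORE 0  → [-4]
STORE 2  → []
LOAD 0   → [-38]
PUSH 5   → [-38, 5]
NEG      → [-38, -5]
ADD      → [-43]
DUP      → [-43, -43]
OVER     → [-43, -43, -43]
STORE 2  → [-43, -43]
SWAP     → [-43, -43]
OVER     → [-43, -43, -43]
OVER     → [-43, -43, -43, -43]
ROT      → [-43, -43, -43, -43]
SUB      → [-43, -43, 0]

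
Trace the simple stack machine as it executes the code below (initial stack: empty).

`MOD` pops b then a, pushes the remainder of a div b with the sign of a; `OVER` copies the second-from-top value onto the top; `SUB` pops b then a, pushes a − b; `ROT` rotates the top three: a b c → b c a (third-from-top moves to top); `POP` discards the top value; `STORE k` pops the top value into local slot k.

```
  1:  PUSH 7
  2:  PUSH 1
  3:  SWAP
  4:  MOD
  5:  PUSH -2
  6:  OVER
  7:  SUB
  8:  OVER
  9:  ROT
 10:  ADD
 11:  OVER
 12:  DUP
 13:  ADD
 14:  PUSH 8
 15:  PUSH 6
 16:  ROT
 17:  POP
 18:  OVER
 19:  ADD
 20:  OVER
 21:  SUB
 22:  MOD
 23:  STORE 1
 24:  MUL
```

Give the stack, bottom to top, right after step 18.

PUSH 7  -> [7]
PUSH 1  -> [7, 1]
SWAP    -> [1, 7]
MOD     -> [1]
PUSH -2 -> [1, -2]
OVER    -> [1, -2, 1]
SUB     -> [1, -3]
OVER    -> [1, -3, 1]
ROT     -> [-3, 1, 1]
ADD     -> [-3, 2]
OVER    -> [-3, 2, -3]
DUP     -> [-3, 2, -3, -3]
ADD     -> [-3, 2, -6]
PUSH 8  -> [-3, 2, -6, 8]
PUSH 6  -> [-3, 2, -6, 8, 6]
ROT     -> [-3, 2, 8, 6, -6]
POP     -> [-3, 2, 8, 6]
OVER    -> [-3, 2, 8, 6, 8]

[-3, 2, 8, 6, 8]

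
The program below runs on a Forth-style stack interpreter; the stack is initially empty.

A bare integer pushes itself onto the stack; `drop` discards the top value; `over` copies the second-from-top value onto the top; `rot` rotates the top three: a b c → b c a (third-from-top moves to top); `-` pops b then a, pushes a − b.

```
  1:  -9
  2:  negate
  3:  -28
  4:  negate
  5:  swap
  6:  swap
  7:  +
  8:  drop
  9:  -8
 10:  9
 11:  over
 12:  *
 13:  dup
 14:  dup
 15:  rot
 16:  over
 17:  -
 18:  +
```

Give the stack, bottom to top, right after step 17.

-9      [-9]
negate  [9]
-28     [9, -28]
negate  [9, 28]
swap    [28, 9]
swap    [9, 28]
+       [37]
drop    []
-8      [-8]
9       [-8, 9]
over    [-8, 9, -8]
*       [-8, -72]
dup     [-8, -72, -72]
dup     [-8, -72, -72, -72]
rot     [-8, -72, -72, -72]
over    [-8, -72, -72, -72, -72]
-       [-8, -72, -72, 0]

[-8, -72, -72, 0]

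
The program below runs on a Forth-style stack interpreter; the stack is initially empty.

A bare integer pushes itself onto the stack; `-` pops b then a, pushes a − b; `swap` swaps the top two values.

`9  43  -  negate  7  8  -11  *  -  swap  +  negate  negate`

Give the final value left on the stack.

129

9      -> [9]
43     -> [9, 43]
-      -> [-34]
negate -> [34]
7      -> [34, 7]
8      -> [34, 7, 8]
-11    -> [34, 7, 8, -11]
*      -> [34, 7, -88]
-      -> [34, 95]
swap   -> [95, 34]
+      -> [129]
negate -> [-129]
negate -> [129]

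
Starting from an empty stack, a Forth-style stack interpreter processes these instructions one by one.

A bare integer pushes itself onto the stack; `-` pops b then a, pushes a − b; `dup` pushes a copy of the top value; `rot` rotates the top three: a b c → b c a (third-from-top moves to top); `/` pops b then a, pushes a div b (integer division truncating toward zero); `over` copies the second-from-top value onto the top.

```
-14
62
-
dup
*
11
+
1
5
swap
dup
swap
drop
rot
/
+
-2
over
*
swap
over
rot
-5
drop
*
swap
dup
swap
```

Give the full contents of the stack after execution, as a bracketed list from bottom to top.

-14  : [-14]
62   : [-14, 62]
-    : [-76]
dup  : [-76, -76]
*    : [5776]
11   : [5776, 11]
+    : [5787]
1    : [5787, 1]
5    : [5787, 1, 5]
swap : [5787, 5, 1]
dup  : [5787, 5, 1, 1]
swap : [5787, 5, 1, 1]
drop : [5787, 5, 1]
rot  : [5, 1, 5787]
/    : [5, 0]
+    : [5]
-2   : [5, -2]
over : [5, -2, 5]
*    : [5, -10]
swap : [-10, 5]
over : [-10, 5, -10]
rot  : [5, -10, -10]
-5   : [5, -10, -10, -5]
drop : [5, -10, -10]
*    : [5, 100]
swap : [100, 5]
dup  : [100, 5, 5]
swap : [100, 5, 5]

[100, 5, 5]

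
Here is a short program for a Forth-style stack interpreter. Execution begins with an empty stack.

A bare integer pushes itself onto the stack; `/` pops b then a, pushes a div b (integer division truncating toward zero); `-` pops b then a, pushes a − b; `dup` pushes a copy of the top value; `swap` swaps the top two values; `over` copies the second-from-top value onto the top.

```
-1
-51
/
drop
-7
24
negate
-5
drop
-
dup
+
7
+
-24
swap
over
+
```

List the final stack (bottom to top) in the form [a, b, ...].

[-24, 17]

-1     → [-1]
-51    → [-1, -51]
/      → [0]
drop   → []
-7     → [-7]
24     → [-7, 24]
negate → [-7, -24]
-5     → [-7, -24, -5]
drop   → [-7, -24]
-      → [17]
dup    → [17, 17]
+      → [34]
7      → [34, 7]
+      → [41]
-24    → [41, -24]
swap   → [-24, 41]
over   → [-24, 41, -24]
+      → [-24, 17]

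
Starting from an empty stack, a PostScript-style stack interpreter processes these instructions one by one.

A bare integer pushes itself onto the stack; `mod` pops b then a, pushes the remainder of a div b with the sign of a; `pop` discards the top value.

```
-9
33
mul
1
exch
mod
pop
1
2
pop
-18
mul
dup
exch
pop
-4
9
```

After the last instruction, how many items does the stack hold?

-9    -9
33    -9 33
mul   -297
1     -297 1
exch  1 -297
mod   1
pop   (empty)
1     1
2     1 2
pop   1
-18   1 -18
mul   -18
dup   -18 -18
exch  -18 -18
pop   -18
-4    -18 -4
9     -18 -4 9

3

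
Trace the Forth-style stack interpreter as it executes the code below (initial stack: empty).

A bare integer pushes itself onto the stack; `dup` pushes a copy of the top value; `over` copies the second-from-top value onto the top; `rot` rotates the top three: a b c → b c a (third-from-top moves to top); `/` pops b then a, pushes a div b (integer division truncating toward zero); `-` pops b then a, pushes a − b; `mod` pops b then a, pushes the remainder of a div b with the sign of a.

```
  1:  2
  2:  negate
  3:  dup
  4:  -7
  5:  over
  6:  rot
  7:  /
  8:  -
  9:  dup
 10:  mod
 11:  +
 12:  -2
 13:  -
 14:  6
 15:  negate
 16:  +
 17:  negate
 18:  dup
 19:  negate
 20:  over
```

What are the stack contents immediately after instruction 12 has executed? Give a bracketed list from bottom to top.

[-2, -2]

2      → 2
negate → -2
dup    → -2 -2
-7     → -2 -2 -7
over   → -2 -2 -7 -2
rot    → -2 -7 -2 -2
/      → -2 -7 1
-      → -2 -8
dup    → -2 -8 -8
mod    → -2 0
+      → -2
-2     → -2 -2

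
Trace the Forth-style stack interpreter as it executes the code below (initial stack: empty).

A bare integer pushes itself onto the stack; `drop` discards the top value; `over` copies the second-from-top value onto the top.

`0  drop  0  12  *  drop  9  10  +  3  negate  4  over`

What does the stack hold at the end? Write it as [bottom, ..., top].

[19, -3, 4, -3]

0      : 0
drop   : (empty)
0      : 0
12     : 0 12
*      : 0
drop   : (empty)
9      : 9
10     : 9 10
+      : 19
3      : 19 3
negate : 19 -3
4      : 19 -3 4
over   : 19 -3 4 -3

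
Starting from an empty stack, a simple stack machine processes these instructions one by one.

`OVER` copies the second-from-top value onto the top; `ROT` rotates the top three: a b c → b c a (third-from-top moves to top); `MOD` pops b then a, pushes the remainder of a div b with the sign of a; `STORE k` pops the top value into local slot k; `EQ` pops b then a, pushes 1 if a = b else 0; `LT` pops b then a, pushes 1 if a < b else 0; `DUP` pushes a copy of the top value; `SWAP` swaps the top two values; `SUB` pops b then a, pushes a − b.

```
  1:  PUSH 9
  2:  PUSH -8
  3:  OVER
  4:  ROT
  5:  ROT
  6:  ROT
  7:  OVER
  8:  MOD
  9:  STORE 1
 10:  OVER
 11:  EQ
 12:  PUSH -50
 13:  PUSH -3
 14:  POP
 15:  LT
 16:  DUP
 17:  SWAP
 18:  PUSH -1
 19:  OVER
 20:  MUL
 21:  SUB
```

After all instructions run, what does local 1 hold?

PUSH 9    [9]
PUSH -8   [9, -8]
OVER      [9, -8, 9]
ROT       [-8, 9, 9]
ROT       [9, 9, -8]
ROT       [9, -8, 9]
OVER      [9, -8, 9, -8]
MOD       [9, -8, 1]
STORE 1   [9, -8]
OVER      [9, -8, 9]
EQ        [9, 0]
PUSH -50  [9, 0, -50]
PUSH -3   [9, 0, -50, -3]
POP       [9, 0, -50]
LT        [9, 0]
DUP       [9, 0, 0]
SWAP      [9, 0, 0]
PUSH -1   [9, 0, 0, -1]
OVER      [9, 0, 0, -1, 0]
MUL       [9, 0, 0, 0]
SUB       [9, 0, 0]

1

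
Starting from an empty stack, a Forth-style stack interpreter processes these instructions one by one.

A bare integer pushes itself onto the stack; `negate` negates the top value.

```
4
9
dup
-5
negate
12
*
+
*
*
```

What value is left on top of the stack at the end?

4      → [4]
9      → [4, 9]
dup    → [4, 9, 9]
-5     → [4, 9, 9, -5]
negate → [4, 9, 9, 5]
12     → [4, 9, 9, 5, 12]
*      → [4, 9, 9, 60]
+      → [4, 9, 69]
*      → [4, 621]
*      → [2484]

2484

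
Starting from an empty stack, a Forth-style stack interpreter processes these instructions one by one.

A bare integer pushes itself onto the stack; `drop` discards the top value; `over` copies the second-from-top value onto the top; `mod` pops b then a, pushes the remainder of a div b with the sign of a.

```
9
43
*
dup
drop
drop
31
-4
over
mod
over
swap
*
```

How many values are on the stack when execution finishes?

2

9     9
43    9 43
*     387
dup   387 387
drop  387
drop  (empty)
31    31
-4    31 -4
over  31 -4 31
mod   31 -4
over  31 -4 31
swap  31 31 -4
*     31 -124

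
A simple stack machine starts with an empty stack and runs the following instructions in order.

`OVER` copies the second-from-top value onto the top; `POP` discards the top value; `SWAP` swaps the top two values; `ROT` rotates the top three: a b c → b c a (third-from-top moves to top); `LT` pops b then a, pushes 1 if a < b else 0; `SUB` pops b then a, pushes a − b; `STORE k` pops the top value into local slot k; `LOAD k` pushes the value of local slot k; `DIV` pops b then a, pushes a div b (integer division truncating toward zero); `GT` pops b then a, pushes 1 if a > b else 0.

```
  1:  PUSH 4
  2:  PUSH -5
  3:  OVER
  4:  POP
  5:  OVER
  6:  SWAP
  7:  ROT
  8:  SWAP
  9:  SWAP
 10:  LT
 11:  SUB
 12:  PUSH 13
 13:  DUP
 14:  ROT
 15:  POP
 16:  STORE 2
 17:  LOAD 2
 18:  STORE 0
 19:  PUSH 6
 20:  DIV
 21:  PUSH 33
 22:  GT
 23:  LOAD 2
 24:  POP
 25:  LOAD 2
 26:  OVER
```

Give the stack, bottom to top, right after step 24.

PUSH 4  : [4]
PUSH -5 : [4, -5]
OVER    : [4, -5, 4]
POP     : [4, -5]
OVER    : [4, -5, 4]
SWAP    : [4, 4, -5]
ROT     : [4, -5, 4]
SWAP    : [4, 4, -5]
SWAP    : [4, -5, 4]
LT      : [4, 1]
SUB     : [3]
PUSH 13 : [3, 13]
DUP     : [3, 13, 13]
ROT     : [13, 13, 3]
POP     : [13, 13]
STORE 2 : [13]
LOAD 2  : [13, 13]
STORE 0 : [13]
PUSH 6  : [13, 6]
DIV     : [2]
PUSH 33 : [2, 33]
GT      : [0]
LOAD 2  : [0, 13]
POP     : [0]

[0]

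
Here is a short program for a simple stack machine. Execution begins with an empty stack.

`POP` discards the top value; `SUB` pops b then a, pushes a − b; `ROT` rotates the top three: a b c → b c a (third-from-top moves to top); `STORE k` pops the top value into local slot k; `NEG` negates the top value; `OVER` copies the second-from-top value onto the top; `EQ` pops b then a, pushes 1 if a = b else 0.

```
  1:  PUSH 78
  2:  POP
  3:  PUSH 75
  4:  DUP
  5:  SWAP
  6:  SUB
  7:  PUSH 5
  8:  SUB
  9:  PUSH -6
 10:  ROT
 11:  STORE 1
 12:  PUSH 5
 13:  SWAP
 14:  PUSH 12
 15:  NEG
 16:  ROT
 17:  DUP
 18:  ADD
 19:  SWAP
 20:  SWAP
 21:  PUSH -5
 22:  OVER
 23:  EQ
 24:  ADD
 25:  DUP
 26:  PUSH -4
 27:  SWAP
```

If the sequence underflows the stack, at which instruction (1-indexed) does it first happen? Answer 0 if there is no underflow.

10

PUSH 78  [78]
POP      []
PUSH 75  [75]
DUP      [75, 75]
SWAP     [75, 75]
SUB      [0]
PUSH 5   [0, 5]
SUB      [-5]
PUSH -6  [-5, -6]
ROT  — needs 3 operands, stack has 2 → underflow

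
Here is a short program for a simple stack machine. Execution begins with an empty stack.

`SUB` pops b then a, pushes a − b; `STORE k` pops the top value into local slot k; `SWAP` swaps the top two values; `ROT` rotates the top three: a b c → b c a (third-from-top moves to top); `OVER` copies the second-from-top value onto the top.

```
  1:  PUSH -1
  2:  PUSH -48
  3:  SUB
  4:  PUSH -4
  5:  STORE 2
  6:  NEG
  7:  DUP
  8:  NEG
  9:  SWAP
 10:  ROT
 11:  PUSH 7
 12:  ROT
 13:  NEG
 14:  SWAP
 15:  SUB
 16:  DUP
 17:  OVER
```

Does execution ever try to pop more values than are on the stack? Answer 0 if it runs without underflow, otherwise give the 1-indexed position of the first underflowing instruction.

PUSH -1   [-1]
PUSH -48  [-1, -48]
SUB       [47]
PUSH -4   [47, -4]
STORE 2   [47]
NEG       [-47]
DUP       [-47, -47]
NEG       [-47, 47]
SWAP      [47, -47]
ROT  — needs 3 operands, stack has 2 → underflow

10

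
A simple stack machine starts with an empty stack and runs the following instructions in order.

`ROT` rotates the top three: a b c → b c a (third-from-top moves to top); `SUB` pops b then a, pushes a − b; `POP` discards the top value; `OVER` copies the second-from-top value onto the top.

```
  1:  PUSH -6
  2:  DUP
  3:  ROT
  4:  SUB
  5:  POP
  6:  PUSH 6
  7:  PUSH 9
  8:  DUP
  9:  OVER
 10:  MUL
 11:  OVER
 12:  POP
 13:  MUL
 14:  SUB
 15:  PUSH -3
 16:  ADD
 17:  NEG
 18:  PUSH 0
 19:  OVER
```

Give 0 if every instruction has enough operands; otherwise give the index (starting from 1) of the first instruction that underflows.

3

PUSH -6  -6
DUP      -6 -6
ROT  — needs 3 operands, stack has 2 → underflow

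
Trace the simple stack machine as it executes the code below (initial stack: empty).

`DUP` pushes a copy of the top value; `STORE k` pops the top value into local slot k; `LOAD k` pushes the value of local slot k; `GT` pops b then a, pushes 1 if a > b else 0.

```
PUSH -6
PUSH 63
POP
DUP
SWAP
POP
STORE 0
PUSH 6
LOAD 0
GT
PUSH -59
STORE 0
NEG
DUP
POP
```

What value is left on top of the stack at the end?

PUSH -6   [-6]
PUSH 63   [-6, 63]
POP       [-6]
DUP       [-6, -6]
SWAP      [-6, -6]
POP       [-6]
STORE 0   []
PUSH 6    [6]
LOAD 0    [6, -6]
GT        [1]
PUSH -59  [1, -59]
STORE 0   [1]
NEG       [-1]
DUP       [-1, -1]
POP       [-1]

-1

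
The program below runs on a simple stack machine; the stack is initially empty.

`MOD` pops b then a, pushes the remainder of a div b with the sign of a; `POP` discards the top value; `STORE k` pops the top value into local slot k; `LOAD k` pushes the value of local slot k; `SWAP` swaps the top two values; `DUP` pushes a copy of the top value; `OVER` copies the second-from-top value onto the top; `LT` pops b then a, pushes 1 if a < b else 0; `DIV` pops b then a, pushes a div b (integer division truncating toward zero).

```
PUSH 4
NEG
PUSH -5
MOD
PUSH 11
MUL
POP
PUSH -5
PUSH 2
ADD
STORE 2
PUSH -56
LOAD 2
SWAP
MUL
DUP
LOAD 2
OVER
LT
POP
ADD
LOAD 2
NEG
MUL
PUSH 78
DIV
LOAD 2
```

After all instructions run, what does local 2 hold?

-3

PUSH 4   : 4
NEG      : -4
PUSH -5  : -4 -5
MOD      : -4
PUSH 11  : -4 11
MUL      : -44
POP      : (empty)
PUSH -5  : -5
PUSH 2   : -5 2
ADD      : -3
STORE 2  : (empty)
PUSH -56 : -56
LOAD 2   : -56 -3
SWAP     : -3 -56
MUL      : 168
DUP      : 168 168
LOAD 2   : 168 168 -3
OVER     : 168 168 -3 168
LT       : 168 168 1
POP      : 168 168
ADD      : 336
LOAD 2   : 336 -3
NEG      : 336 3
MUL      : 1008
PUSH 78  : 1008 78
DIV      : 12
LOAD 2   : 12 -3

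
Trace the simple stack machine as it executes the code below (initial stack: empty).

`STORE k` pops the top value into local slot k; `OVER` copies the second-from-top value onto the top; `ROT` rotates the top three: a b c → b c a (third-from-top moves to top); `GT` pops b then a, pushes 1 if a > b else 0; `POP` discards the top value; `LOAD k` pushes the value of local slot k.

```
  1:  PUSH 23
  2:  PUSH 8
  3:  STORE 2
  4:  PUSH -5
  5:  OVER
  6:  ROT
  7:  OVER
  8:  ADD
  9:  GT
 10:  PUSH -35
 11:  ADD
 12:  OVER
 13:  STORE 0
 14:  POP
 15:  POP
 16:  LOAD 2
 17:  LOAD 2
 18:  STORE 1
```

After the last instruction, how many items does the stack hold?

1

PUSH 23  -> 23
PUSH 8   -> 23 8
STORE 2  -> 23
PUSH -5  -> 23 -5
OVER     -> 23 -5 23
ROT      -> -5 23 23
OVER     -> -5 23 23 23
ADD      -> -5 23 46
GT       -> -5 0
PUSH -35 -> -5 0 -35
ADD      -> -5 -35
OVER     -> -5 -35 -5
STORE 0  -> -5 -35
POP      -> -5
POP      -> (empty)
LOAD 2   -> 8
LOAD 2   -> 8 8
STORE 1  -> 8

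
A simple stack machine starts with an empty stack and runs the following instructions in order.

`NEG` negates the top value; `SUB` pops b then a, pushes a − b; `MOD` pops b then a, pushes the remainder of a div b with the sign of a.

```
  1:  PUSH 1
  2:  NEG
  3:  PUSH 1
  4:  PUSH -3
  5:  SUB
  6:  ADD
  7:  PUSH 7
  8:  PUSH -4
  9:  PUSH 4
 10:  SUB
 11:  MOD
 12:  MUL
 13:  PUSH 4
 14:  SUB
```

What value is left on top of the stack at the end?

PUSH 1   1
NEG      -1
PUSH 1   -1 1
PUSH -3  -1 1 -3
SUB      -1 4
ADD      3
PUSH 7   3 7
PUSH -4  3 7 -4
PUSH 4   3 7 -4 4
SUB      3 7 -8
MOD      3 7
MUL      21
PUSH 4   21 4
SUB      17

17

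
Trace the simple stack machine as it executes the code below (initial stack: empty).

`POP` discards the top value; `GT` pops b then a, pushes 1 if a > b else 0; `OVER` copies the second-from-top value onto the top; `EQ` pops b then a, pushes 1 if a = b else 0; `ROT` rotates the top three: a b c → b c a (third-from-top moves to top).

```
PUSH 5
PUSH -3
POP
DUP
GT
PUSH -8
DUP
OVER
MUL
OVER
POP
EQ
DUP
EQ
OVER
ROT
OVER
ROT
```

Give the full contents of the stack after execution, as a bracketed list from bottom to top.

PUSH 5  → 5
PUSH -3 → 5 -3
POP     → 5
DUP     → 5 5
GT      → 0
PUSH -8 → 0 -8
DUP     → 0 -8 -8
OVER    → 0 -8 -8 -8
MUL     → 0 -8 64
OVER    → 0 -8 64 -8
POP     → 0 -8 64
EQ      → 0 0
DUP     → 0 0 0
EQ      → 0 1
OVER    → 0 1 0
ROT     → 1 0 0
OVER    → 1 0 0 0
ROT     → 1 0 0 0

[1, 0, 0, 0]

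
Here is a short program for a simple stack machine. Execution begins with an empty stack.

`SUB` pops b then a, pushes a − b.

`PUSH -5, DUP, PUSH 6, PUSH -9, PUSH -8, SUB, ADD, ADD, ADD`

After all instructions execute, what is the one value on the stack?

PUSH -5 : -5
DUP     : -5 -5
PUSH 6  : -5 -5 6
PUSH -9 : -5 -5 6 -9
PUSH -8 : -5 -5 6 -9 -8
SUB     : -5 -5 6 -1
ADD     : -5 -5 5
ADD     : -5 0
ADD     : -5

-5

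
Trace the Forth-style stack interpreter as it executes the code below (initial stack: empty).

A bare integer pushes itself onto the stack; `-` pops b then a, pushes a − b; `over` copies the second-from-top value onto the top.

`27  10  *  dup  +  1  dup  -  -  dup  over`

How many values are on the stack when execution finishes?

27   -> [27]
10   -> [27, 10]
*    -> [270]
dup  -> [270, 270]
+    -> [540]
1    -> [540, 1]
dup  -> [540, 1, 1]
-    -> [540, 0]
-    -> [540]
dup  -> [540, 540]
over -> [540, 540, 540]

3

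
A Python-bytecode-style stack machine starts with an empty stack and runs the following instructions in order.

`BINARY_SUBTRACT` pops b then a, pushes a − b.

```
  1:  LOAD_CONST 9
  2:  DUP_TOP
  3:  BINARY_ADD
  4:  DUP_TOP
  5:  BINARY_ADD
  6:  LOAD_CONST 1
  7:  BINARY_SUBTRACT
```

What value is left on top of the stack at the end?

35

LOAD_CONST 9     [9]
DUP_TOP          [9, 9]
BINARY_ADD       [18]
DUP_TOP          [18, 18]
BINARY_ADD       [36]
LOAD_CONST 1     [36, 1]
BINARY_SUBTRACT  [35]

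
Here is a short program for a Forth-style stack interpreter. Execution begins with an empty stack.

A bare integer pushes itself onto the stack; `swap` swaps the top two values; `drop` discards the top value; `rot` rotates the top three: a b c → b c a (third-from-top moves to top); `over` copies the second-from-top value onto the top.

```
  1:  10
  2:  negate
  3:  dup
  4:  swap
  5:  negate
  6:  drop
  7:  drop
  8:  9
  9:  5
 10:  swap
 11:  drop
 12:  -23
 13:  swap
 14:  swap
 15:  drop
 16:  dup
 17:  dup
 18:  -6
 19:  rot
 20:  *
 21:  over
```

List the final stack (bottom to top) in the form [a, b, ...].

[5, 5, -30, 5]

10     → 10
negate → -10
dup    → -10 -10
swap   → -10 -10
negate → -10 10
drop   → -10
drop   → (empty)
9      → 9
5      → 9 5
swap   → 5 9
drop   → 5
-23    → 5 -23
swap   → -23 5
swap   → 5 -23
drop   → 5
dup    → 5 5
dup    → 5 5 5
-6     → 5 5 5 -6
rot    → 5 5 -6 5
*      → 5 5 -30
over   → 5 5 -30 5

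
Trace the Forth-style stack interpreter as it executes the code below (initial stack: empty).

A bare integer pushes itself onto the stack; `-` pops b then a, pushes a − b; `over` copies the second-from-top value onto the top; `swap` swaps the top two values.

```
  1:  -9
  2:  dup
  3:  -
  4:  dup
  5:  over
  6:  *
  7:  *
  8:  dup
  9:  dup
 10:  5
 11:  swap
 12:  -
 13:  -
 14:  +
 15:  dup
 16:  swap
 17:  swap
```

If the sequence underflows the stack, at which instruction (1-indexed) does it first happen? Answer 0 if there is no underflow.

-9   -> [-9]
dup  -> [-9, -9]
-    -> [0]
dup  -> [0, 0]
over -> [0, 0, 0]
*    -> [0, 0]
*    -> [0]
dup  -> [0, 0]
dup  -> [0, 0, 0]
5    -> [0, 0, 0, 5]
swap -> [0, 0, 5, 0]
-    -> [0, 0, 5]
-    -> [0, -5]
+    -> [-5]
dup  -> [-5, -5]
swap -> [-5, -5]
swap -> [-5, -5]

0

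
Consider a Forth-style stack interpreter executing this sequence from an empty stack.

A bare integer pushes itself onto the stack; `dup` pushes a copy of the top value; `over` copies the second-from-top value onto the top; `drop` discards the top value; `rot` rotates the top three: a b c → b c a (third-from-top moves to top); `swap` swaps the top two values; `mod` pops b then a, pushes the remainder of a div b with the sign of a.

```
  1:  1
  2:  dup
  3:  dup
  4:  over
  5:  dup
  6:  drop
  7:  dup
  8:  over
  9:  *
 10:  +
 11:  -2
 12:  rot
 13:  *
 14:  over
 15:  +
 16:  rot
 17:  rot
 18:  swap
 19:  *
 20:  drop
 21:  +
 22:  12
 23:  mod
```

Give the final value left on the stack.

1

1     [1]
dup   [1, 1]
dup   [1, 1, 1]
over  [1, 1, 1, 1]
dup   [1, 1, 1, 1, 1]
drop  [1, 1, 1, 1]
dup   [1, 1, 1, 1, 1]
over  [1, 1, 1, 1, 1, 1]
*     [1, 1, 1, 1, 1]
+     [1, 1, 1, 2]
-2    [1, 1, 1, 2, -2]
rot   [1, 1, 2, -2, 1]
*     [1, 1, 2, -2]
over  [1, 1, 2, -2, 2]
+     [1, 1, 2, 0]
rot   [1, 2, 0, 1]
rot   [1, 0, 1, 2]
swap  [1, 0, 2, 1]
*     [1, 0, 2]
drop  [1, 0]
+     [1]
12    [1, 12]
mod   [1]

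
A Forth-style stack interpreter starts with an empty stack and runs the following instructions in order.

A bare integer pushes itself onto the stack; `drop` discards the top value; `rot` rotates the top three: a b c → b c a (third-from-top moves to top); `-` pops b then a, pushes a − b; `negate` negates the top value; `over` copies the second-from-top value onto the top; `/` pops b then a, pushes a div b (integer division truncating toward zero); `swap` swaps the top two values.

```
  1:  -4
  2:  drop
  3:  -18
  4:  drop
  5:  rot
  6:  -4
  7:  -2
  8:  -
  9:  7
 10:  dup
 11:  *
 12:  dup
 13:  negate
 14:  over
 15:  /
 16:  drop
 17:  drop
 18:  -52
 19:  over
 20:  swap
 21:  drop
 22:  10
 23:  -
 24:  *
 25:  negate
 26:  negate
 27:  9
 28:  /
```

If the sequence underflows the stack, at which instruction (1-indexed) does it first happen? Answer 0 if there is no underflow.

5

-4   -> -4
drop -> (empty)
-18  -> -18
drop -> (empty)
rot  — needs 3 operands, stack has 0 → underflow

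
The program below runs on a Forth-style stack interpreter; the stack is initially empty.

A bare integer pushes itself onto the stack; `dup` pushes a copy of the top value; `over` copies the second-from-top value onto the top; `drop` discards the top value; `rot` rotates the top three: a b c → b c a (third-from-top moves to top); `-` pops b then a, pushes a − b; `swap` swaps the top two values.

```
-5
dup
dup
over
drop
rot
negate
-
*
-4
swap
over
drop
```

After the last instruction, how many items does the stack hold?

2

-5     -> [-5]
dup    -> [-5, -5]
dup    -> [-5, -5, -5]
over   -> [-5, -5, -5, -5]
drop   -> [-5, -5, -5]
rot    -> [-5, -5, -5]
negate -> [-5, -5, 5]
-      -> [-5, -10]
*      -> [50]
-4     -> [50, -4]
swap   -> [-4, 50]
over   -> [-4, 50, -4]
drop   -> [-4, 50]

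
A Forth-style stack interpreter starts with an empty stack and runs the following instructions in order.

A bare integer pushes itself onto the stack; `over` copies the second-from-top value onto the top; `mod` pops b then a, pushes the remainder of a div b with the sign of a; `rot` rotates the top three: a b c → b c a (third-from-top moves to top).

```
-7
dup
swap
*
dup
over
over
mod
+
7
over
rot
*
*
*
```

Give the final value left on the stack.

823543

-7   : [-7]
dup  : [-7, -7]
swap : [-7, -7]
*    : [49]
dup  : [49, 49]
over : [49, 49, 49]
over : [49, 49, 49, 49]
mod  : [49, 49, 0]
+    : [49, 49]
7    : [49, 49, 7]
over : [49, 49, 7, 49]
rot  : [49, 7, 49, 49]
*    : [49, 7, 2401]
*    : [49, 16807]
*    : [823543]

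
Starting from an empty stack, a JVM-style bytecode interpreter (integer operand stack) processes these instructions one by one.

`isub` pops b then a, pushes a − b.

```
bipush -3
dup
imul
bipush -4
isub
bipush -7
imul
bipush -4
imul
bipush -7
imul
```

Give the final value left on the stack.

bipush -3 : -3
dup       : -3 -3
imul      : 9
bipush -4 : 9 -4
isub      : 13
bipush -7 : 13 -7
imul      : -91
bipush -4 : -91 -4
imul      : 364
bipush -7 : 364 -7
imul      : -2548

-2548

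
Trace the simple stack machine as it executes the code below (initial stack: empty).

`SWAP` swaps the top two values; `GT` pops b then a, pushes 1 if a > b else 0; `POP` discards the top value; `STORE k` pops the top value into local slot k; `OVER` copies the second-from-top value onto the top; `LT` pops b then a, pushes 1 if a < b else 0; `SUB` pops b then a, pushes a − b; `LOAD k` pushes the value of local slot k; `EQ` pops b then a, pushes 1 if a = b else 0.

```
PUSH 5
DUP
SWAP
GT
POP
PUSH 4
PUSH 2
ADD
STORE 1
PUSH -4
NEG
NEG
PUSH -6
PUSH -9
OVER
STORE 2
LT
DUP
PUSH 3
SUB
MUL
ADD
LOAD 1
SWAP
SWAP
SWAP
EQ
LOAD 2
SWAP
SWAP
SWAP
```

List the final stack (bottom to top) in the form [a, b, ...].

PUSH 5  → 5
DUP     → 5 5
SWAP    → 5 5
GT      → 0
POP     → (empty)
PUSH 4  → 4
PUSH 2  → 4 2
ADD     → 6
STORE 1 → (empty)
PUSH -4 → -4
NEG     → 4
NEG     → -4
PUSH -6 → -4 -6
PUSH -9 → -4 -6 -9
OVER    → -4 -6 -9 -6
STORE 2 → -4 -6 -9
LT      → -4 0
DUP     → -4 0 0
PUSH 3  → -4 0 0 3
SUB     → -4 0 -3
MUL     → -4 0
ADD     → -4
LOAD 1  → -4 6
SWAP    → 6 -4
SWAP    → -4 6
SWAP    → 6 -4
EQ      → 0
LOAD 2  → 0 -6
SWAP    → -6 0
SWAP    → 0 -6
SWAP    → -6 0

[-6, 0]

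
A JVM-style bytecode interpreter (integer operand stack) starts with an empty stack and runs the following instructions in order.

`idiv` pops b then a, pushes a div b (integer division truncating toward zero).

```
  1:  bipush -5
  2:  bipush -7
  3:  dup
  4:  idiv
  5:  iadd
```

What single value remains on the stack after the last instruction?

-4

bipush -5 → -5
bipush -7 → -5 -7
dup       → -5 -7 -7
idiv      → -5 1
iadd      → -4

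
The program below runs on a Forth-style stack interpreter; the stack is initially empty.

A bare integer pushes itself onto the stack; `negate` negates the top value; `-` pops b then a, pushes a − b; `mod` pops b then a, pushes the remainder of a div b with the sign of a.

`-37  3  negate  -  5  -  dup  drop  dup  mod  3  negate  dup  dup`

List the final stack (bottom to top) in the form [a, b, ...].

[0, -3, -3, -3]

-37    → -37
3      → -37 3
negate → -37 -3
-      → -34
5      → -34 5
-      → -39
dup    → -39 -39
drop   → -39
dup    → -39 -39
mod    → 0
3      → 0 3
negate → 0 -3
dup    → 0 -3 -3
dup    → 0 -3 -3 -3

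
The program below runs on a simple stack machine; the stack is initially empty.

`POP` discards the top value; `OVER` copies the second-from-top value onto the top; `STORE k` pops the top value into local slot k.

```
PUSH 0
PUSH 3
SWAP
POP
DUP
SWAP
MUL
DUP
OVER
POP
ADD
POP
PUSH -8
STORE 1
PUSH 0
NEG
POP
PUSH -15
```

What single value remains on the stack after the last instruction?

-15

PUSH 0   → [0]
PUSH 3   → [0, 3]
SWAP     → [3, 0]
POP      → [3]
DUP      → [3, 3]
SWAP     → [3, 3]
MUL      → [9]
DUP      → [9, 9]
OVER     → [9, 9, 9]
POP      → [9, 9]
ADD      → [18]
POP      → []
PUSH -8  → [-8]
STORE 1  → []
PUSH 0   → [0]
NEG      → [0]
POP      → []
PUSH -15 → [-15]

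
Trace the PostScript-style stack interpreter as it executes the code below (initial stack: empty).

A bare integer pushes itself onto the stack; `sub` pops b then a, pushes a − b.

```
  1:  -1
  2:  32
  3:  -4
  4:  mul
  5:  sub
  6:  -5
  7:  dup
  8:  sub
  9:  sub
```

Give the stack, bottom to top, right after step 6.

[127, -5]

-1  → -1
32  → -1 32
-4  → -1 32 -4
mul → -1 -128
sub → 127
-5  → 127 -5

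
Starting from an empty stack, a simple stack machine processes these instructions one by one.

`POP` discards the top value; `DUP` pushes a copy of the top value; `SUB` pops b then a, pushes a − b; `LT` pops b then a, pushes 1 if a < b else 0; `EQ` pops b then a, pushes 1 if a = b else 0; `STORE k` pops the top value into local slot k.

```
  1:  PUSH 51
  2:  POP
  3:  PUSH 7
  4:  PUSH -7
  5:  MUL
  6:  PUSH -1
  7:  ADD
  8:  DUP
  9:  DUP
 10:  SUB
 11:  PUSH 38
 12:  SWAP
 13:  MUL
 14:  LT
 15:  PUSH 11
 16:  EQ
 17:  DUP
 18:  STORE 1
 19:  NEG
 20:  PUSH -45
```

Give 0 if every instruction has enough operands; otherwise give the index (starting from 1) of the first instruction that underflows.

PUSH 51  → [51]
POP      → []
PUSH 7   → [7]
PUSH -7  → [7, -7]
MUL      → [-49]
PUSH -1  → [-49, -1]
ADD      → [-50]
DUP      → [-50, -50]
DUP      → [-50, -50, -50]
SUB      → [-50, 0]
PUSH 38  → [-50, 0, 38]
SWAP     → [-50, 38, 0]
MUL      → [-50, 0]
LT       → [1]
PUSH 11  → [1, 11]
EQ       → [0]
DUP      → [0, 0]
STORE 1  → [0]
NEG      → [0]
PUSH -45 → [0, -45]

0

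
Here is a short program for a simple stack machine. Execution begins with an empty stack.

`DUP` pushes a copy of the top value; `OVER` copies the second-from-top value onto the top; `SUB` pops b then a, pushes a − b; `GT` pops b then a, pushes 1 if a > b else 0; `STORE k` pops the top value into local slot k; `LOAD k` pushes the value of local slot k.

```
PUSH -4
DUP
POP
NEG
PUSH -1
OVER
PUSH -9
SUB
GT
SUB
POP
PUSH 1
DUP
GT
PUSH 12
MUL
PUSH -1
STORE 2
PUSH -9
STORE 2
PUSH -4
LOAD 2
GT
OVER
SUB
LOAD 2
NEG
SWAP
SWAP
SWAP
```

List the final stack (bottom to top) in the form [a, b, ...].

PUSH -4  -4
DUP      -4 -4
POP      -4
NEG      4
PUSH -1  4 -1
OVER     4 -1 4
PUSH -9  4 -1 4 -9
SUB      4 -1 13
GT       4 0
SUB      4
POP      (empty)
PUSH 1   1
DUP      1 1
GT       0
PUSH 12  0 12
MUL      0
PUSH -1  0 -1
STORE 2  0
PUSH -9  0 -9
STORE 2  0
PUSH -4  0 -4
LOAD 2   0 -4 -9
GT       0 1
OVER     0 1 0
SUB      0 1
LOAD 2   0 1 -9
NEG      0 1 9
SWAP     0 9 1
SWAP     0 1 9
SWAP     0 9 1

[0, 9, 1]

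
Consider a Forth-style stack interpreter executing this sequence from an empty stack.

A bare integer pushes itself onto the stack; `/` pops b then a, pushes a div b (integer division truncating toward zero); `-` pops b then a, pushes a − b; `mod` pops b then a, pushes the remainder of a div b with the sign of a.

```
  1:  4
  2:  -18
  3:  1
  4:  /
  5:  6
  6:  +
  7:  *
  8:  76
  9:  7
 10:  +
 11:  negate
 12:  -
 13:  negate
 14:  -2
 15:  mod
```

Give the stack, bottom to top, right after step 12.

[35]

4       4
-18     4 -18
1       4 -18 1
/       4 -18
6       4 -18 6
+       4 -12
*       -48
76      -48 76
7       -48 76 7
+       -48 83
negate  -48 -83
-       35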